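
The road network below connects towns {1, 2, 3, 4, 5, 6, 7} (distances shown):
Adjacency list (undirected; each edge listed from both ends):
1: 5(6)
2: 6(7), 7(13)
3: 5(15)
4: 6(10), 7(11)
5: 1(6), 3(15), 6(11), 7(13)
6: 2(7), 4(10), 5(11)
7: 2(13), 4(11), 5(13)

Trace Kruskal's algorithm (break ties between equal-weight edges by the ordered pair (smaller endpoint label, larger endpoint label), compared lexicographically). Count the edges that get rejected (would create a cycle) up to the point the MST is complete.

2

Kruskal: consider edges lightest-first.
1-5 (6): add. Components now {1,5} {2} {3} {4} {6} {7}
2-6 (7): add. Components now {1,5} {2,6} {3} {4} {7}
4-6 (10): add. Components now {1,5} {2,4,6} {3} {7}
4-7 (11): add. Components now {1,5} {2,4,6,7} {3}
5-6 (11): add. Components now {1,2,4,5,6,7} {3}
2-7 (13): skip — 2 and 7 already connected.
5-7 (13): skip — 5 and 7 already connected.
3-5 (15): add. Components now {1,2,3,4,5,6,7}
Edges rejected before the tree was complete: 2.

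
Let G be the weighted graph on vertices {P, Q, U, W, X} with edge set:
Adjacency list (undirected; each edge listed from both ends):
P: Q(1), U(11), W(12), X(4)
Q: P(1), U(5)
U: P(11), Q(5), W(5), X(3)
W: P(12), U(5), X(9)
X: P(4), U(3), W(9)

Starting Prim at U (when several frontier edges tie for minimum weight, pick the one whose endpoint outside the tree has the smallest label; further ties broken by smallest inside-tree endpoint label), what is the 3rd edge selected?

P-Q

Prim's algorithm from U:
Step 1: frontier [U X 3, Q U 5, U W 5, P U 11] → take U X (3); add X.
Step 2: frontier [Q U 5, U W 5, P U 11, P X 4, W X 9] → take P X (4); add P.
Step 3: frontier [P Q 1, P W 12, Q U 5, U W 5, W X 9] → take P Q (1); add Q.
Step 4: frontier [P W 12, U W 5, W X 9] → take U W (5); add W.
The 3rd edge added is P Q.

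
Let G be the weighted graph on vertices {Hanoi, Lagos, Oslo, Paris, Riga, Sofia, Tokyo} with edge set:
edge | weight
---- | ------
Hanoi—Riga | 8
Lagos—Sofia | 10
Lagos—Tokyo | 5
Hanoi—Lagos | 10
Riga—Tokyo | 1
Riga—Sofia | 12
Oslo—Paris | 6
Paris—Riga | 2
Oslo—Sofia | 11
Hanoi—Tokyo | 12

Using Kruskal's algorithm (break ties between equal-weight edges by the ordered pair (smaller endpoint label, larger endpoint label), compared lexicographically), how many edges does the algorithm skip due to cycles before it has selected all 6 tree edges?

Kruskal: consider edges lightest-first.
Riga—Tokyo (1): add. Components now {Oslo} {Riga,Tokyo} {Lagos} {Paris} {Hanoi} {Sofia}
Paris—Riga (2): add. Components now {Oslo} {Paris,Riga,Tokyo} {Lagos} {Hanoi} {Sofia}
Lagos—Tokyo (5): add. Components now {Oslo} {Lagos,Paris,Riga,Tokyo} {Hanoi} {Sofia}
Oslo—Paris (6): add. Components now {Lagos,Oslo,Paris,Riga,Tokyo} {Hanoi} {Sofia}
Hanoi—Riga (8): add. Components now {Hanoi,Lagos,Oslo,Paris,Riga,Tokyo} {Sofia}
Hanoi—Lagos (10): skip — Lagos and Hanoi already connected.
Lagos—Sofia (10): add. Components now {Hanoi,Lagos,Oslo,Paris,Riga,Sofia,Tokyo}
Edges rejected before the tree was complete: 1.

1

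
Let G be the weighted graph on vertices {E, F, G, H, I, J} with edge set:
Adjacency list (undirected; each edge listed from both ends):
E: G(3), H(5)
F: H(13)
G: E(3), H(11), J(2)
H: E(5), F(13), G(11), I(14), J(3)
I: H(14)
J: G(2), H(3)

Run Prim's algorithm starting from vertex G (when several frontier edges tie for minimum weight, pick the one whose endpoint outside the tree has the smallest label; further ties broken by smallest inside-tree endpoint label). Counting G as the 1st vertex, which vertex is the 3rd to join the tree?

E

Prim's algorithm from G:
Step 1: frontier [G-J 2, E-G 3, G-H 11] → take G-J (2); add J.
Step 2: frontier [E-G 3, G-H 11, H-J 3] → take E-G (3); add E.
Step 3: frontier [E-H 5, G-H 11, H-J 3] → take H-J (3); add H.
Step 4: frontier [F-H 13, H-I 14] → take F-H (13); add F.
Step 5: frontier [H-I 14] → take H-I (14); add I.
Vertex order: G, J, E, H, F, I. The 3rd vertex is E.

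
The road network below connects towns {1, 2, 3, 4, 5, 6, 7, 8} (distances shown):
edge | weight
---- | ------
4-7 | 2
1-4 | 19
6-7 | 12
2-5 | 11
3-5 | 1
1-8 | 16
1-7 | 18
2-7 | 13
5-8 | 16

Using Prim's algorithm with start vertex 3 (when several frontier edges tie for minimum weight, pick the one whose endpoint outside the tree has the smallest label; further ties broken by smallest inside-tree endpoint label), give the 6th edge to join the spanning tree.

Prim, starting at 3.
Step 1: frontier [3-5 1] → take 3-5 (1); add 5.
Step 2: frontier [2-5 11, 5-8 16] → take 2-5 (11); add 2.
Step 3: frontier [2-7 13, 5-8 16] → take 2-7 (13); add 7.
Step 4: frontier [5-8 16, 4-7 2, 6-7 12, 1-7 18] → take 4-7 (2); add 4.
Step 5: frontier [1-4 19, 5-8 16, 6-7 12, 1-7 18] → take 6-7 (12); add 6.
Step 6: frontier [1-4 19, 5-8 16, 1-7 18] → take 5-8 (16); add 8.
Step 7: frontier [1-4 19, 1-7 18, 1-8 16] → take 1-8 (16); add 1.
The 6th edge added is 5-8.

5-8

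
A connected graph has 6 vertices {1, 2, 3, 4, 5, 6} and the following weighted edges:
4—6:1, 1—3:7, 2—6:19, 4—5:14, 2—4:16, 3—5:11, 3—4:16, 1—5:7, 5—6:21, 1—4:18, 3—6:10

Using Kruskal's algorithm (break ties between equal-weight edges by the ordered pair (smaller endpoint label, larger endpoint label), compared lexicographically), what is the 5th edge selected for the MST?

Kruskal: consider edges lightest-first.
4—6 (1): add. Components now {1} {2} {3} {4,6} {5}
1—3 (7): add. Components now {1,3} {2} {4,6} {5}
1—5 (7): add. Components now {1,3,5} {2} {4,6}
3—6 (10): add. Components now {1,3,4,5,6} {2}
3—5 (11): skip — 3 and 5 already connected.
4—5 (14): skip — 4 and 5 already connected.
2—4 (16): add. Components now {1,2,3,4,5,6}
The 5th edge added is 2—4.

2-4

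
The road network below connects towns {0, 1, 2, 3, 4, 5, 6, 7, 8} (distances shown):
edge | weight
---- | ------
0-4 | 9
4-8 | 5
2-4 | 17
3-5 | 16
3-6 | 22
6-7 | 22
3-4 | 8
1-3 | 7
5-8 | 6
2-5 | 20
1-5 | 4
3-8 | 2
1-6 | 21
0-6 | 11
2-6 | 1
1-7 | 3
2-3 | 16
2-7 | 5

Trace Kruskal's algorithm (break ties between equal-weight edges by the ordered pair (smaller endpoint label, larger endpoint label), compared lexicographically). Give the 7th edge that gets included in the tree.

5-8

Kruskal's algorithm — process edges by increasing weight (ties by edge label):
2-6 (1): add — endpoints in different components.
3-8 (2): add — endpoints in different components.
1-7 (3): add — endpoints in different components.
1-5 (4): add — endpoints in different components.
2-7 (5): add — endpoints in different components.
4-8 (5): add — endpoints in different components.
5-8 (6): add — endpoints in different components.
1-3 (7): skip — 1 and 3 already connected.
3-4 (8): skip — 3 and 4 already connected.
0-4 (9): add — endpoints in different components.
The 7th edge added is 5-8.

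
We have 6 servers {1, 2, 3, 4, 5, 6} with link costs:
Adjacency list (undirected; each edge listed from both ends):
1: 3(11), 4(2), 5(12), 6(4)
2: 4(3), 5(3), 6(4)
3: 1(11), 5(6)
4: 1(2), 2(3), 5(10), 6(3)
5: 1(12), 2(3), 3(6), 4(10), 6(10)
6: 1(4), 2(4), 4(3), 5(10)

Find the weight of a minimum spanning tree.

Kruskal's algorithm — process edges by increasing weight (ties by edge label):
1—4 (2): add. Components now {1,4} {2} {3} {5} {6}
2—4 (3): add. Components now {1,2,4} {3} {5} {6}
2—5 (3): add. Components now {1,2,4,5} {3} {6}
4—6 (3): add. Components now {1,2,4,5,6} {3}
1—6 (4): skip — 1 and 6 already connected.
2—6 (4): skip — 2 and 6 already connected.
3—5 (6): add. Components now {1,2,3,4,5,6}
MST edges: 1—4, 2—4, 2—5, 4—6, 3—5; total weight 2+3+3+3+6 = 17.

17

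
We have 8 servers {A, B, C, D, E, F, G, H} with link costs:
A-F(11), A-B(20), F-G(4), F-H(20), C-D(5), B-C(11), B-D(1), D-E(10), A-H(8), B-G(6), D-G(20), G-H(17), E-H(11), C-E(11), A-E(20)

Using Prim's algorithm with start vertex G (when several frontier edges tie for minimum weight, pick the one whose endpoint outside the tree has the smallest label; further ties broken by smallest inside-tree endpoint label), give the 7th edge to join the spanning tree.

A-H

Grow the tree from G using Prim:
Step 1: cheapest edge leaving the tree is F-G (4); add F.
Step 2: cheapest edge leaving the tree is B-G (6); add B.
Step 3: cheapest edge leaving the tree is B-D (1); add D.
Step 4: cheapest edge leaving the tree is C-D (5); add C.
Step 5: cheapest edge leaving the tree is D-E (10); add E.
Step 6: cheapest edge leaving the tree is A-F (11); add A.
Step 7: cheapest edge leaving the tree is A-H (8); add H.
The 7th edge added is A-H.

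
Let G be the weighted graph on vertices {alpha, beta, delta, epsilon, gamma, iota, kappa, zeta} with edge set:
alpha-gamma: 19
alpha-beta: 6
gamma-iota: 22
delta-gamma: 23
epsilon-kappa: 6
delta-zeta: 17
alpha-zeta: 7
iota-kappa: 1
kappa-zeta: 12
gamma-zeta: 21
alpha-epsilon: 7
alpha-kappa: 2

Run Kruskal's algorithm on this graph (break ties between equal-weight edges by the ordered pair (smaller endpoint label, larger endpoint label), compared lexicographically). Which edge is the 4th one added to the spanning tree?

epsilon-kappa

Sort edges by weight, then run Kruskal:
iota-kappa (1): add — endpoints in different components.
alpha-kappa (2): add — endpoints in different components.
alpha-beta (6): add — endpoints in different components.
epsilon-kappa (6): add — endpoints in different components.
alpha-epsilon (7): skip — epsilon and alpha already connected.
alpha-zeta (7): add — endpoints in different components.
kappa-zeta (12): skip — kappa and zeta already connected.
delta-zeta (17): add — endpoints in different components.
alpha-gamma (19): add — endpoints in different components.
The 4th edge added is epsilon-kappa.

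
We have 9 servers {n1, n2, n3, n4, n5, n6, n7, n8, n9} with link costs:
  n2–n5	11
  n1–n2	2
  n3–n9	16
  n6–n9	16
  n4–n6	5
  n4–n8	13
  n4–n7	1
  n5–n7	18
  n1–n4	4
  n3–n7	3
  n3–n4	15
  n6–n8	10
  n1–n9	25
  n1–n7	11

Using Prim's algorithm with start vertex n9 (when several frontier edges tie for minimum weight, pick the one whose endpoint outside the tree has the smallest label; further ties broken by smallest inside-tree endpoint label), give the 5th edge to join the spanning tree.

n1-n2

Prim's algorithm from n9:
Step 1: frontier [n3–n9 16, n6–n9 16, n1–n9 25] → take n3–n9 (16); add n3.
Step 2: frontier [n3–n7 3, n3–n4 15, n6–n9 16, n1–n9 25] → take n3–n7 (3); add n7.
Step 3: frontier [n3–n4 15, n4–n7 1, n1–n7 11, n5–n7 18, n6–n9 16, n1–n9 25] → take n4–n7 (1); add n4.
Step 4: frontier [n1–n4 4, n4–n6 5, n4–n8 13, n1–n7 11, n5–n7 18, n6–n9 16, n1–n9 25] → take n1–n4 (4); add n1.
Step 5: frontier [n1–n2 2, n4–n6 5, n4–n8 13, n5–n7 18, n6–n9 16] → take n1–n2 (2); add n2.
Step 6: frontier [n2–n5 11, n4–n6 5, n4–n8 13, n5–n7 18, n6–n9 16] → take n4–n6 (5); add n6.
Step 7: frontier [n2–n5 11, n4–n8 13, n6–n8 10, n5–n7 18] → take n6–n8 (10); add n8.
Step 8: frontier [n2–n5 11, n5–n7 18] → take n2–n5 (11); add n5.
The 5th edge added is n1–n2.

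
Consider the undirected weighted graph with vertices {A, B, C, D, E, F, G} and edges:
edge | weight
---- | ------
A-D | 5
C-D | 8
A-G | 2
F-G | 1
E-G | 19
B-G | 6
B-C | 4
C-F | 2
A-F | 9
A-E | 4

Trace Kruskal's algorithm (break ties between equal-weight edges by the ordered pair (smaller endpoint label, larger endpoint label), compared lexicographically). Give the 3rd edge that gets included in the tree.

Sort edges by weight, then run Kruskal:
F-G (1): add. Components now {A} {B} {C} {D} {E} {F,G}
A-G (2): add. Components now {A,F,G} {B} {C} {D} {E}
C-F (2): add. Components now {A,C,F,G} {B} {D} {E}
A-E (4): add. Components now {A,C,E,F,G} {B} {D}
B-C (4): add. Components now {A,B,C,E,F,G} {D}
A-D (5): add. Components now {A,B,C,D,E,F,G}
The 3rd edge added is C-F.

C-F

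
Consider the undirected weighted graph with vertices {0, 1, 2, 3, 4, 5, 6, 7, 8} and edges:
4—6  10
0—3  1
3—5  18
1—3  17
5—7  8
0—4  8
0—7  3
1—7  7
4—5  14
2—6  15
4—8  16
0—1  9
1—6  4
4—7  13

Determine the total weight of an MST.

62

Prim's algorithm from 4:
Step 1: frontier [0—4 8, 4—6 10, 4—7 13, 4—5 14, 4—8 16] → take 0—4 (8); add 0.
Step 2: frontier [0—3 1, 0—7 3, 0—1 9, 4—6 10, 4—7 13, 4—5 14, 4—8 16] → take 0—3 (1); add 3.
Step 3: frontier [0—7 3, 0—1 9, 1—3 17, 3—5 18, 4—6 10, 4—7 13, 4—5 14, 4—8 16] → take 0—7 (3); add 7.
Step 4: frontier [0—1 9, 1—3 17, 3—5 18, 4—6 10, 4—5 14, 4—8 16, 1—7 7, 5—7 8] → take 1—7 (7); add 1.
Step 5: frontier [1—6 4, 3—5 18, 4—6 10, 4—5 14, 4—8 16, 5—7 8] → take 1—6 (4); add 6.
Step 6: frontier [3—5 18, 4—5 14, 4—8 16, 2—6 15, 5—7 8] → take 5—7 (8); add 5.
Step 7: frontier [4—8 16, 2—6 15] → take 2—6 (15); add 2.
Step 8: frontier [4—8 16] → take 4—8 (16); add 8.
MST edges: 0—4, 0—3, 0—7, 1—7, 1—6, 5—7, 2—6, 4—8; total weight 8+1+3+7+4+8+15+16 = 62.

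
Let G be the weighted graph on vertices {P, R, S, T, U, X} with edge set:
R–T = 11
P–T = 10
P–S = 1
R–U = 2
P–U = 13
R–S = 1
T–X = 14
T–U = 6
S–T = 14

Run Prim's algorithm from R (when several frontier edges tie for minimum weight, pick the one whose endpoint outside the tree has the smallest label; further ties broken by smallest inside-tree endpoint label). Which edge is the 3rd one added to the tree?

Grow the tree from R using Prim:
Step 1: cheapest edge leaving the tree is R–S (1); add S.
Step 2: cheapest edge leaving the tree is P–S (1); add P.
Step 3: cheapest edge leaving the tree is R–U (2); add U.
Step 4: cheapest edge leaving the tree is T–U (6); add T.
Step 5: cheapest edge leaving the tree is T–X (14); add X.
The 3rd edge added is R–U.

R-U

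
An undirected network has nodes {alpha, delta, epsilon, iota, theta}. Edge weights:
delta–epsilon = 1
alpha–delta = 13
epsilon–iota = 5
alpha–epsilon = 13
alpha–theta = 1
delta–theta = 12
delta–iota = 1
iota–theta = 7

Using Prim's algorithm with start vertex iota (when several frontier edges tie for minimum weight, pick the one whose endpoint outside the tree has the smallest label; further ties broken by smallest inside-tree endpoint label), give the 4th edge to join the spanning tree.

Prim, starting at iota.
Step 1: frontier [delta–iota 1, epsilon–iota 5, iota–theta 7] → take delta–iota (1); add delta.
Step 2: frontier [delta–epsilon 1, delta–theta 12, alpha–delta 13, epsilon–iota 5, iota–theta 7] → take delta–epsilon (1); add epsilon.
Step 3: frontier [delta–theta 12, alpha–delta 13, alpha–epsilon 13, iota–theta 7] → take iota–theta (7); add theta.
Step 4: frontier [alpha–delta 13, alpha–epsilon 13, alpha–theta 1] → take alpha–theta (1); add alpha.
The 4th edge added is alpha–theta.

alpha-theta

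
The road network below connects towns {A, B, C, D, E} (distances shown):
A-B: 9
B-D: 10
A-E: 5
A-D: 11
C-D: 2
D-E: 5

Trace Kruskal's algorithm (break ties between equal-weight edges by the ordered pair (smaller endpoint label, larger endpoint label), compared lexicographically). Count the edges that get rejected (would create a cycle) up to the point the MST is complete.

Kruskal's algorithm — process edges by increasing weight (ties by edge label):
C-D (2): add. Components now {A} {B} {C,D} {E}
A-E (5): add. Components now {A,E} {B} {C,D}
D-E (5): add. Components now {A,C,D,E} {B}
A-B (9): add. Components now {A,B,C,D,E}
Edges rejected before the tree was complete: 0.

0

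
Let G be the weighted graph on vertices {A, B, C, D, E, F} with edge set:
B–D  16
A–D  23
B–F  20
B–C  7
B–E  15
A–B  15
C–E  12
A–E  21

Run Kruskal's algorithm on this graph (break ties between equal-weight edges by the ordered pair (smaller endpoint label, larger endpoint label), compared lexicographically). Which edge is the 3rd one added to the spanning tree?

Sort edges by weight, then run Kruskal:
B–C (7): add — endpoints in different components.
C–E (12): add — endpoints in different components.
A–B (15): add — endpoints in different components.
B–E (15): skip — B and E already connected.
B–D (16): add — endpoints in different components.
B–F (20): add — endpoints in different components.
The 3rd edge added is A–B.

A-B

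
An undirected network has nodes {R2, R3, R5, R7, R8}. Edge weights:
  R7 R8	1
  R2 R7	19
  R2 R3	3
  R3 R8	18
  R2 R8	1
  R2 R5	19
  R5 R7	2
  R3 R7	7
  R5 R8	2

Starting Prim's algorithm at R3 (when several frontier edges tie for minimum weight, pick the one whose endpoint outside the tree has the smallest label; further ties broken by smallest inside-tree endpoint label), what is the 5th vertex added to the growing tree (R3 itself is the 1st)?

R5

Grow the tree from R3 using Prim:
Step 1: cheapest edge leaving the tree is R2 R3 (3); add R2.
Step 2: cheapest edge leaving the tree is R2 R8 (1); add R8.
Step 3: cheapest edge leaving the tree is R7 R8 (1); add R7.
Step 4: cheapest edge leaving the tree is R5 R7 (2); add R5.
Vertex order: R3, R2, R8, R7, R5. The 5th vertex is R5.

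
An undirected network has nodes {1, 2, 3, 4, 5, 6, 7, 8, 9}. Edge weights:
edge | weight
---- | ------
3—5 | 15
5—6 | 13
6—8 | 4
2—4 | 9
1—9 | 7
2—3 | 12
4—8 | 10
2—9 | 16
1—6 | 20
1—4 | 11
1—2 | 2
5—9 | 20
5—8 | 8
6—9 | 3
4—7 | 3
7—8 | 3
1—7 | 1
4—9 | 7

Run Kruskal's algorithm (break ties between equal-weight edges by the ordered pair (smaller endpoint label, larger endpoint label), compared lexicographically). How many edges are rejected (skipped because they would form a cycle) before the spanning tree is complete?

Kruskal: consider edges lightest-first.
1—7 (1): add — endpoints in different components.
1—2 (2): add — endpoints in different components.
4—7 (3): add — endpoints in different components.
6—9 (3): add — endpoints in different components.
7—8 (3): add — endpoints in different components.
6—8 (4): add — endpoints in different components.
1—9 (7): skip — 1 and 9 already connected.
4—9 (7): skip — 4 and 9 already connected.
5—8 (8): add — endpoints in different components.
2—4 (9): skip — 2 and 4 already connected.
4—8 (10): skip — 4 and 8 already connected.
1—4 (11): skip — 1 and 4 already connected.
2—3 (12): add — endpoints in different components.
Edges rejected before the tree was complete: 5.

5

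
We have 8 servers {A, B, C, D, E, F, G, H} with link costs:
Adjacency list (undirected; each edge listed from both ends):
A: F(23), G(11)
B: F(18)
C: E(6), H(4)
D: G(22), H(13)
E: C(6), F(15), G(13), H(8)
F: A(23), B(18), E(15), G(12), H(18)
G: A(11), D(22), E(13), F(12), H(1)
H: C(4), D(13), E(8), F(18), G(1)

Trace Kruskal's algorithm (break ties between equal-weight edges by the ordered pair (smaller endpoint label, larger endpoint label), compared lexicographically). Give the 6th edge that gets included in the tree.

D-H

Sort edges by weight, then run Kruskal:
G H (1): add — endpoints in different components.
C H (4): add — endpoints in different components.
C E (6): add — endpoints in different components.
E H (8): skip — E and H already connected.
A G (11): add — endpoints in different components.
F G (12): add — endpoints in different components.
D H (13): add — endpoints in different components.
E G (13): skip — E and G already connected.
E F (15): skip — E and F already connected.
B F (18): add — endpoints in different components.
The 6th edge added is D H.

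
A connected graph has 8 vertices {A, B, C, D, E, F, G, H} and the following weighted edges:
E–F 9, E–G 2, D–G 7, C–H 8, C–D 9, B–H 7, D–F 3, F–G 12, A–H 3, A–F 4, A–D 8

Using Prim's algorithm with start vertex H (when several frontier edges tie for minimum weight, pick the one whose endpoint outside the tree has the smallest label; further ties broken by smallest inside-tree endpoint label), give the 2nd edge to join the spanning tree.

A-F

Prim, starting at H.
Step 1: frontier [A–H 3, B–H 7, C–H 8] → take A–H (3); add A.
Step 2: frontier [A–F 4, A–D 8, B–H 7, C–H 8] → take A–F (4); add F.
Step 3: frontier [A–D 8, D–F 3, E–F 9, F–G 12, B–H 7, C–H 8] → take D–F (3); add D.
Step 4: frontier [D–G 7, C–D 9, E–F 9, F–G 12, B–H 7, C–H 8] → take B–H (7); add B.
Step 5: frontier [D–G 7, C–D 9, E–F 9, F–G 12, C–H 8] → take D–G (7); add G.
Step 6: frontier [C–D 9, E–F 9, E–G 2, C–H 8] → take E–G (2); add E.
Step 7: frontier [C–D 9, C–H 8] → take C–H (8); add C.
The 2nd edge added is A–F.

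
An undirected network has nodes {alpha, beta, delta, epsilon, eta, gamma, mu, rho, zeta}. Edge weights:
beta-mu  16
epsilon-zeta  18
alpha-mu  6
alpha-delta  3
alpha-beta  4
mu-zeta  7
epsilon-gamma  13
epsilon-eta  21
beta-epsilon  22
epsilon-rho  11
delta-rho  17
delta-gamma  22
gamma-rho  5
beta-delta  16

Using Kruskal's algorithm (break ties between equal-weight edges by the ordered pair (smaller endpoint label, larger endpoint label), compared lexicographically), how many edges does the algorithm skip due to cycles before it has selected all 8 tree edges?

Sort edges by weight, then run Kruskal:
alpha-delta (3): add — endpoints in different components.
alpha-beta (4): add — endpoints in different components.
gamma-rho (5): add — endpoints in different components.
alpha-mu (6): add — endpoints in different components.
mu-zeta (7): add — endpoints in different components.
epsilon-rho (11): add — endpoints in different components.
epsilon-gamma (13): skip — epsilon and gamma already connected.
beta-delta (16): skip — delta and beta already connected.
beta-mu (16): skip — mu and beta already connected.
delta-rho (17): add — endpoints in different components.
epsilon-zeta (18): skip — epsilon and zeta already connected.
epsilon-eta (21): add — endpoints in different components.
Edges rejected before the tree was complete: 4.

4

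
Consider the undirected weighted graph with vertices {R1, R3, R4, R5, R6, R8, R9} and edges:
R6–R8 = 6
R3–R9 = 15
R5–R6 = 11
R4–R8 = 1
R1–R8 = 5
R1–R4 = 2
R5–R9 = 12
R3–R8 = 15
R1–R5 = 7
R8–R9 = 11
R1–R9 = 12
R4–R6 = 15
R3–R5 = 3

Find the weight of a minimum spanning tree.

30

Kruskal: consider edges lightest-first.
R4–R8 (1): add — endpoints in different components.
R1–R4 (2): add — endpoints in different components.
R3–R5 (3): add — endpoints in different components.
R1–R8 (5): skip — R1 and R8 already connected.
R6–R8 (6): add — endpoints in different components.
R1–R5 (7): add — endpoints in different components.
R5–R6 (11): skip — R5 and R6 already connected.
R8–R9 (11): add — endpoints in different components.
MST edges: R4–R8, R1–R4, R3–R5, R6–R8, R1–R5, R8–R9; total weight 1+2+3+6+7+11 = 30.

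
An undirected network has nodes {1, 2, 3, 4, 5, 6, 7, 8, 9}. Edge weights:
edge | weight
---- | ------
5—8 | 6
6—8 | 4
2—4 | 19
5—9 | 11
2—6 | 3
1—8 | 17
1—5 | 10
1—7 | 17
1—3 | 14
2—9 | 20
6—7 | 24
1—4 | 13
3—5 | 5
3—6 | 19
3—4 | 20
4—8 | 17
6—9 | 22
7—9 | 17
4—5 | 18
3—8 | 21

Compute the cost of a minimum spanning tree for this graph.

69

Prim's algorithm from 2:
Step 1: cheapest edge leaving the tree is 2—6 (3); add 6.
Step 2: cheapest edge leaving the tree is 6—8 (4); add 8.
Step 3: cheapest edge leaving the tree is 5—8 (6); add 5.
Step 4: cheapest edge leaving the tree is 3—5 (5); add 3.
Step 5: cheapest edge leaving the tree is 1—5 (10); add 1.
Step 6: cheapest edge leaving the tree is 5—9 (11); add 9.
Step 7: cheapest edge leaving the tree is 1—4 (13); add 4.
Step 8: cheapest edge leaving the tree is 1—7 (17); add 7.
MST edges: 2—6, 6—8, 5—8, 3—5, 1—5, 5—9, 1—4, 1—7; total weight 3+4+6+5+10+11+13+17 = 69.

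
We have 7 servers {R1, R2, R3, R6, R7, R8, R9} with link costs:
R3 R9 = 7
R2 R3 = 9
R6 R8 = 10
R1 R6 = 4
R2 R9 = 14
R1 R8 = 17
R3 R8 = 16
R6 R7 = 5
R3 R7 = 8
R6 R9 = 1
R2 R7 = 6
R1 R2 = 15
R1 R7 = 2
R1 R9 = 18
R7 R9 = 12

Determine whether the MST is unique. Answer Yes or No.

Yes

Kruskal: consider edges lightest-first.
R6 R9 (1): add — endpoints in different components.
R1 R7 (2): add — endpoints in different components.
R1 R6 (4): add — endpoints in different components.
R6 R7 (5): skip — R6 and R7 already connected.
R2 R7 (6): add — endpoints in different components.
R3 R9 (7): add — endpoints in different components.
R3 R7 (8): skip — R3 and R7 already connected.
R2 R3 (9): skip — R3 and R2 already connected.
R6 R8 (10): add — endpoints in different components.
Every non-tree edge has weight strictly greater than the heaviest edge on the tree path between its endpoints, so the MST is unique.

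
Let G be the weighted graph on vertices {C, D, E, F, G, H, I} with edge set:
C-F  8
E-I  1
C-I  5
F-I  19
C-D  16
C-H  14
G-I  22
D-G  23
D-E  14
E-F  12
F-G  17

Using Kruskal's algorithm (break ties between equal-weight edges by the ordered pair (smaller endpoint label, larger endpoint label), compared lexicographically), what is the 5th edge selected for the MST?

Kruskal's algorithm — process edges by increasing weight (ties by edge label):
E-I (1): add. Components now {C} {D} {E,I} {F} {G} {H}
C-I (5): add. Components now {C,E,I} {D} {F} {G} {H}
C-F (8): add. Components now {C,E,F,I} {D} {G} {H}
E-F (12): skip — E and F already connected.
C-H (14): add. Components now {C,E,F,H,I} {D} {G}
D-E (14): add. Components now {C,D,E,F,H,I} {G}
C-D (16): skip — C and D already connected.
F-G (17): add. Components now {C,D,E,F,G,H,I}
The 5th edge added is D-E.

D-E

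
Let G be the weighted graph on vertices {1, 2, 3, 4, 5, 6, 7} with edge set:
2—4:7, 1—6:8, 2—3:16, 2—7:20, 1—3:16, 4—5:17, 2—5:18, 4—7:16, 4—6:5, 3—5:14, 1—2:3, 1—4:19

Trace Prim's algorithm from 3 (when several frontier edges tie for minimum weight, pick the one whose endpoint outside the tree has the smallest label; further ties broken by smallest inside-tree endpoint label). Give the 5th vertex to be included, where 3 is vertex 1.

4

Prim, starting at 3.
Step 1: cheapest edge leaving the tree is 3—5 (14); add 5.
Step 2: cheapest edge leaving the tree is 1—3 (16); add 1.
Step 3: cheapest edge leaving the tree is 1—2 (3); add 2.
Step 4: cheapest edge leaving the tree is 2—4 (7); add 4.
Step 5: cheapest edge leaving the tree is 4—6 (5); add 6.
Step 6: cheapest edge leaving the tree is 4—7 (16); add 7.
Vertex order: 3, 5, 1, 2, 4, 6, 7. The 5th vertex is 4.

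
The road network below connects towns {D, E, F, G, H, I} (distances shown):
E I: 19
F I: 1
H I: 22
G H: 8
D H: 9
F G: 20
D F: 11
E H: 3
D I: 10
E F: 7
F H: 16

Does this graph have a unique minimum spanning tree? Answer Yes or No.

Kruskal's algorithm — process edges by increasing weight (ties by edge label):
F I (1): add. Components now {D} {E} {F,I} {G} {H}
E H (3): add. Components now {D} {E,H} {F,I} {G}
E F (7): add. Components now {D} {E,F,H,I} {G}
G H (8): add. Components now {D} {E,F,G,H,I}
D H (9): add. Components now {D,E,F,G,H,I}
Every non-tree edge has weight strictly greater than the heaviest edge on the tree path between its endpoints, so the MST is unique.

Yes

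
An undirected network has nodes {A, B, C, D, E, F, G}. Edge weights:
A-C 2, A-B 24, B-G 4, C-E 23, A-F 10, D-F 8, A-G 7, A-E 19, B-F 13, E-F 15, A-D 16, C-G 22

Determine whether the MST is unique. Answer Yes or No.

Kruskal's algorithm — process edges by increasing weight (ties by edge label):
A-C (2): add. Components now {A,C} {B} {D} {E} {F} {G}
B-G (4): add. Components now {A,C} {B,G} {D} {E} {F}
A-G (7): add. Components now {A,B,C,G} {D} {E} {F}
D-F (8): add. Components now {A,B,C,G} {D,F} {E}
A-F (10): add. Components now {A,B,C,D,F,G} {E}
B-F (13): skip — B and F already connected.
E-F (15): add. Components now {A,B,C,D,E,F,G}
Every non-tree edge has weight strictly greater than the heaviest edge on the tree path between its endpoints, so the MST is unique.

Yes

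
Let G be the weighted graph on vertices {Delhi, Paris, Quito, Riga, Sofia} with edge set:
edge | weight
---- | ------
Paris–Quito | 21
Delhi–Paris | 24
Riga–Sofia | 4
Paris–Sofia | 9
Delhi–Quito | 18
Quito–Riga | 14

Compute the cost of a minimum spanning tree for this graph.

Prim, starting at Sofia.
Step 1: cheapest edge leaving the tree is Riga–Sofia (4); add Riga.
Step 2: cheapest edge leaving the tree is Paris–Sofia (9); add Paris.
Step 3: cheapest edge leaving the tree is Quito–Riga (14); add Quito.
Step 4: cheapest edge leaving the tree is Delhi–Quito (18); add Delhi.
MST edges: Riga–Sofia, Paris–Sofia, Quito–Riga, Delhi–Quito; total weight 4+9+14+18 = 45.

45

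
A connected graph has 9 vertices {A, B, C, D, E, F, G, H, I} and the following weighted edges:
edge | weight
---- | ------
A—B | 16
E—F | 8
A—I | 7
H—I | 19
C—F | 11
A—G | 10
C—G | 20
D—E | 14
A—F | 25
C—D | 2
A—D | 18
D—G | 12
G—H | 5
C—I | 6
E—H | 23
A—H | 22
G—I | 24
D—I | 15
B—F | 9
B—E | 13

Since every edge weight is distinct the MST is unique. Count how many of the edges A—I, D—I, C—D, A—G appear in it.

Kruskal: consider edges lightest-first.
C—D (2): add — endpoints in different components.
G—H (5): add — endpoints in different components.
C—I (6): add — endpoints in different components.
A—I (7): add — endpoints in different components.
E—F (8): add — endpoints in different components.
B—F (9): add — endpoints in different components.
A—G (10): add — endpoints in different components.
C—F (11): add — endpoints in different components.
MST edge set: {C—D, G—H, C—I, A—I, E—F, B—F, A—G, C—F}.
Of the listed edges, {A—I, C—D, A—G} are in the MST → 3.

3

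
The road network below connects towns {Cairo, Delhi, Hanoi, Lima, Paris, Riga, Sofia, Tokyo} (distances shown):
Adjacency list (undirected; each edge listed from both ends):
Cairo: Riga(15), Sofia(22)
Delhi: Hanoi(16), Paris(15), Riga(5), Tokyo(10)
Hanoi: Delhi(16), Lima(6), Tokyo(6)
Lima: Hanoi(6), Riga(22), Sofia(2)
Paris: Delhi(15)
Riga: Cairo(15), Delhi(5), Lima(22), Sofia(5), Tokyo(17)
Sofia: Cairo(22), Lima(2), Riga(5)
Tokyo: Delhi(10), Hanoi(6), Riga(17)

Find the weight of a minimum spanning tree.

54

Sort edges by weight, then run Kruskal:
Lima—Sofia (2): add — endpoints in different components.
Delhi—Riga (5): add — endpoints in different components.
Riga—Sofia (5): add — endpoints in different components.
Hanoi—Lima (6): add — endpoints in different components.
Hanoi—Tokyo (6): add — endpoints in different components.
Delhi—Tokyo (10): skip — Tokyo and Delhi already connected.
Cairo—Riga (15): add — endpoints in different components.
Delhi—Paris (15): add — endpoints in different components.
MST edges: Lima—Sofia, Delhi—Riga, Riga—Sofia, Hanoi—Lima, Hanoi—Tokyo, Cairo—Riga, Delhi—Paris; total weight 2+5+5+6+6+15+15 = 54.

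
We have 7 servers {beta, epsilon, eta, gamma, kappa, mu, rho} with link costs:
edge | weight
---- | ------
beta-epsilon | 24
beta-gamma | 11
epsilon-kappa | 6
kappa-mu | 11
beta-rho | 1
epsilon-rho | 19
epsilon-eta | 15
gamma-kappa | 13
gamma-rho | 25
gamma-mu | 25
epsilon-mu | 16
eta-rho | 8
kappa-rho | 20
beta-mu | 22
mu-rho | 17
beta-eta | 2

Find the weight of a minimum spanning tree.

Kruskal's algorithm — process edges by increasing weight (ties by edge label):
beta-rho (1): add — endpoints in different components.
beta-eta (2): add — endpoints in different components.
epsilon-kappa (6): add — endpoints in different components.
eta-rho (8): skip — eta and rho already connected.
beta-gamma (11): add — endpoints in different components.
kappa-mu (11): add — endpoints in different components.
gamma-kappa (13): add — endpoints in different components.
MST edges: beta-rho, beta-eta, epsilon-kappa, beta-gamma, kappa-mu, gamma-kappa; total weight 1+2+6+11+11+13 = 44.

44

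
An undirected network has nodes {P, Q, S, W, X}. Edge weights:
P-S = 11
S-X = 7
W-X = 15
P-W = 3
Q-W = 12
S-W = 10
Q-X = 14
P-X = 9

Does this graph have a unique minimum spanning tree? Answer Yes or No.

Kruskal's algorithm — process edges by increasing weight (ties by edge label):
P-W (3): add — endpoints in different components.
S-X (7): add — endpoints in different components.
P-X (9): add — endpoints in different components.
S-W (10): skip — W and S already connected.
P-S (11): skip — S and P already connected.
Q-W (12): add — endpoints in different components.
Every non-tree edge has weight strictly greater than the heaviest edge on the tree path between its endpoints, so the MST is unique.

Yes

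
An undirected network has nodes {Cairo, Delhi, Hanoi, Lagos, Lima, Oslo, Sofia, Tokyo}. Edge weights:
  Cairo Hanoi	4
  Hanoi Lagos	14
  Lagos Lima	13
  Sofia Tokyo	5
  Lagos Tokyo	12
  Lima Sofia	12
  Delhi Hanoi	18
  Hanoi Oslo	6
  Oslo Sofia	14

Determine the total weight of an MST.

71

Prim, starting at Hanoi.
Step 1: cheapest edge leaving the tree is Cairo Hanoi (4); add Cairo.
Step 2: cheapest edge leaving the tree is Hanoi Oslo (6); add Oslo.
Step 3: cheapest edge leaving the tree is Hanoi Lagos (14); add Lagos.
Step 4: cheapest edge leaving the tree is Lagos Tokyo (12); add Tokyo.
Step 5: cheapest edge leaving the tree is Sofia Tokyo (5); add Sofia.
Step 6: cheapest edge leaving the tree is Lima Sofia (12); add Lima.
Step 7: cheapest edge leaving the tree is Delhi Hanoi (18); add Delhi.
MST edges: Cairo Hanoi, Hanoi Oslo, Hanoi Lagos, Lagos Tokyo, Sofia Tokyo, Lima Sofia, Delhi Hanoi; total weight 4+6+14+12+5+12+18 = 71.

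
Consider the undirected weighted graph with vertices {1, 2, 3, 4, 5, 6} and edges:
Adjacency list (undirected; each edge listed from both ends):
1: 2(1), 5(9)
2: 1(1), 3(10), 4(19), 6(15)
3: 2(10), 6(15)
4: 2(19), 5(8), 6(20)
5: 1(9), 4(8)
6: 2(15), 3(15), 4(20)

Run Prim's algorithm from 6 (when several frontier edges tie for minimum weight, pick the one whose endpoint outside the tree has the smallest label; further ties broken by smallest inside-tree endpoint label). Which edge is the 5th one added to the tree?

Prim, starting at 6.
Step 1: cheapest edge leaving the tree is 2 6 (15); add 2.
Step 2: cheapest edge leaving the tree is 1 2 (1); add 1.
Step 3: cheapest edge leaving the tree is 1 5 (9); add 5.
Step 4: cheapest edge leaving the tree is 4 5 (8); add 4.
Step 5: cheapest edge leaving the tree is 2 3 (10); add 3.
The 5th edge added is 2 3.

2-3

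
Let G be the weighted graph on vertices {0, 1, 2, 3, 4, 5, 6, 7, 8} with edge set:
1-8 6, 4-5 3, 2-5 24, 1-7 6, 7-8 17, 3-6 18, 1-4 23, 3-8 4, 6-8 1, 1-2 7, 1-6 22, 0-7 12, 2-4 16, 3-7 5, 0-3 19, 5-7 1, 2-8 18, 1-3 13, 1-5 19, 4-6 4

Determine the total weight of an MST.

38

Kruskal's algorithm — process edges by increasing weight (ties by edge label):
5-7 (1): add — endpoints in different components.
6-8 (1): add — endpoints in different components.
4-5 (3): add — endpoints in different components.
3-8 (4): add — endpoints in different components.
4-6 (4): add — endpoints in different components.
3-7 (5): skip — 3 and 7 already connected.
1-7 (6): add — endpoints in different components.
1-8 (6): skip — 1 and 8 already connected.
1-2 (7): add — endpoints in different components.
0-7 (12): add — endpoints in different components.
MST edges: 5-7, 6-8, 4-5, 3-8, 4-6, 1-7, 1-2, 0-7; total weight 1+1+3+4+4+6+7+12 = 38.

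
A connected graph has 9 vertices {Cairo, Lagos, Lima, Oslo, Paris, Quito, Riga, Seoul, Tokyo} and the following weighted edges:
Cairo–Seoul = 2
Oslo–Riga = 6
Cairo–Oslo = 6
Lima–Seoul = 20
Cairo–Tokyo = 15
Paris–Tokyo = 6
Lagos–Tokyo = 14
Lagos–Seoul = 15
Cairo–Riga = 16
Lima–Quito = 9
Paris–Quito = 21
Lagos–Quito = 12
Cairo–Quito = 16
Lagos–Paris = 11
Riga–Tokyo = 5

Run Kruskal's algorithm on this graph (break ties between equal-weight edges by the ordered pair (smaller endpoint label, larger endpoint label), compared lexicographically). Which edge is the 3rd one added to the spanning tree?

Cairo-Oslo

Kruskal: consider edges lightest-first.
Cairo–Seoul (2): add — endpoints in different components.
Riga–Tokyo (5): add — endpoints in different components.
Cairo–Oslo (6): add — endpoints in different components.
Oslo–Riga (6): add — endpoints in different components.
Paris–Tokyo (6): add — endpoints in different components.
Lima–Quito (9): add — endpoints in different components.
Lagos–Paris (11): add — endpoints in different components.
Lagos–Quito (12): add — endpoints in different components.
The 3rd edge added is Cairo–Oslo.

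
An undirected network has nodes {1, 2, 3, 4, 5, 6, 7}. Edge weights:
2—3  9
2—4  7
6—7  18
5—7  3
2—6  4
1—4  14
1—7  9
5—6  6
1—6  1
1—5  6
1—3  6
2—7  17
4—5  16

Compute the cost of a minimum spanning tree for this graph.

Prim's algorithm from 5:
Step 1: frontier [5—7 3, 1—5 6, 5—6 6, 4—5 16] → take 5—7 (3); add 7.
Step 2: frontier [1—5 6, 5—6 6, 4—5 16, 1—7 9, 2—7 17, 6—7 18] → take 1—5 (6); add 1.
Step 3: frontier [1—6 1, 1—3 6, 1—4 14, 5—6 6, 4—5 16, 2—7 17, 6—7 18] → take 1—6 (1); add 6.
Step 4: frontier [1—3 6, 1—4 14, 4—5 16, 2—6 4, 2—7 17] → take 2—6 (4); add 2.
Step 5: frontier [1—3 6, 1—4 14, 2—4 7, 2—3 9, 4—5 16] → take 1—3 (6); add 3.
Step 6: frontier [1—4 14, 2—4 7, 4—5 16] → take 2—4 (7); add 4.
MST edges: 5—7, 1—5, 1—6, 2—6, 1—3, 2—4; total weight 3+6+1+4+6+7 = 27.

27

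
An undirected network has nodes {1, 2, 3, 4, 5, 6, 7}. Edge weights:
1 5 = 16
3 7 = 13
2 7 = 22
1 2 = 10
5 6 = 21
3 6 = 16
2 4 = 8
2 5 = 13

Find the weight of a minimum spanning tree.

Sort edges by weight, then run Kruskal:
2 4 (8): add — endpoints in different components.
1 2 (10): add — endpoints in different components.
2 5 (13): add — endpoints in different components.
3 7 (13): add — endpoints in different components.
1 5 (16): skip — 1 and 5 already connected.
3 6 (16): add — endpoints in different components.
5 6 (21): add — endpoints in different components.
MST edges: 2 4, 1 2, 2 5, 3 7, 3 6, 5 6; total weight 8+10+13+13+16+21 = 81.

81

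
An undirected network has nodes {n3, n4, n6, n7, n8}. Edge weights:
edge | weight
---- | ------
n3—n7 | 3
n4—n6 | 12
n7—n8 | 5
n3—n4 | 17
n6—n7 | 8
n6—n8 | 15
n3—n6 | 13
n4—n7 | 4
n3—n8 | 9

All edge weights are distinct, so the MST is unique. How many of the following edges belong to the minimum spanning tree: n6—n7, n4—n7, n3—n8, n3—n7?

Sort edges by weight, then run Kruskal:
n3—n7 (3): add — endpoints in different components.
n4—n7 (4): add — endpoints in different components.
n7—n8 (5): add — endpoints in different components.
n6—n7 (8): add — endpoints in different components.
MST edge set: {n3—n7, n4—n7, n7—n8, n6—n7}.
Of the listed edges, {n6—n7, n4—n7, n3—n7} are in the MST → 3.

3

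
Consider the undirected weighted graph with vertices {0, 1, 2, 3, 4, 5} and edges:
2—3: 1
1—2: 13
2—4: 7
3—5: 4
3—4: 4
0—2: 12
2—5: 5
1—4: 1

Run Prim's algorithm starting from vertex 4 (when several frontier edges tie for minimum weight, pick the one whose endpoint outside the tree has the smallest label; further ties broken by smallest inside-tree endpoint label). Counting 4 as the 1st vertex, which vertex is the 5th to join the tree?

5

Grow the tree from 4 using Prim:
Step 1: cheapest edge leaving the tree is 1—4 (1); add 1.
Step 2: cheapest edge leaving the tree is 3—4 (4); add 3.
Step 3: cheapest edge leaving the tree is 2—3 (1); add 2.
Step 4: cheapest edge leaving the tree is 3—5 (4); add 5.
Step 5: cheapest edge leaving the tree is 0—2 (12); add 0.
Vertex order: 4, 1, 3, 2, 5, 0. The 5th vertex is 5.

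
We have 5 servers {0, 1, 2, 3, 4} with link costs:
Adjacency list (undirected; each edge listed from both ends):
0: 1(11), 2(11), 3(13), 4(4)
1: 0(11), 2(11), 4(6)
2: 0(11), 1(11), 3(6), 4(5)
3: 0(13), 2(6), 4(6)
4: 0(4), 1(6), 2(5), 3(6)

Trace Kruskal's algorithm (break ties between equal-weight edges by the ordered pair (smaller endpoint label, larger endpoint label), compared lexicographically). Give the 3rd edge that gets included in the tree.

1-4

Sort edges by weight, then run Kruskal:
0—4 (4): add — endpoints in different components.
2—4 (5): add — endpoints in different components.
1—4 (6): add — endpoints in different components.
2—3 (6): add — endpoints in different components.
The 3rd edge added is 1—4.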